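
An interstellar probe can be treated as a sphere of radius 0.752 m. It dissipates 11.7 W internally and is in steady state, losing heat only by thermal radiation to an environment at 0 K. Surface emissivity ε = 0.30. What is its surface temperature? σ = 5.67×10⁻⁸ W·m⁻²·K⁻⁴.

T ≈ 99.2 K

Steady state: internal power = radiated power, P = εσA T⁴.
Radiating area A = 4πr² = 7.106 m².
T⁴ = P/(εσA) = 11.7/(0.30·5.67×10⁻⁸·7.106) = 9.679×10⁷ K⁴.
T = (9.679×10⁷)^(1/4).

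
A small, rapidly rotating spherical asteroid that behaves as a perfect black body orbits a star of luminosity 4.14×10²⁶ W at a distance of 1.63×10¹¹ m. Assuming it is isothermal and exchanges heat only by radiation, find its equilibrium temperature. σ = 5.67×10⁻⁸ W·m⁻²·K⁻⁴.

First find the stellar flux at distance d: S = L/(4πd²) = 4.14×10²⁶/(4π·(1.63×10¹¹)²) = 1240 W/m².
For an isothermal sphere, absorbed (1−a)S·πr² = emitted σ·4πr²·T⁴, so T⁴ = (1−a)S/(4σ).
T⁴ = 1.00·1240/(4·5.67×10⁻⁸) = 5.467×10⁹ K⁴.

T ≈ 272 K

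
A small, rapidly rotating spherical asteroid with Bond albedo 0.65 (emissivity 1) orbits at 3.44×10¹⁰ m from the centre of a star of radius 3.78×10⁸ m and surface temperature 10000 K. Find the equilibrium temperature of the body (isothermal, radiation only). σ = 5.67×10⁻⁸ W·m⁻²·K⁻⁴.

T ≈ 570 K

The star's surface emits σT_*⁴; at distance d the flux is S = σT_*⁴(R_*/d)².
S = 5.67×10⁻⁸·(10000)⁴·(3.78×10⁸/3.44×10¹⁰)² = 68460 W/m².
For an isothermal sphere T⁴ = (1−a)S/(4σ) = 1.057×10¹¹ K⁴.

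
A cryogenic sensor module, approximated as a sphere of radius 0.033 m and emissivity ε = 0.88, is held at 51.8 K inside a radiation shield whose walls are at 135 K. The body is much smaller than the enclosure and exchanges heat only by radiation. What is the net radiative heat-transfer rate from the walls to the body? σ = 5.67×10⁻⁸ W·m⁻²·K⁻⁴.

For a small grey body in a large enclosure: P_net = εσA(T_body⁴ − T_wall⁴).
A = 4πr² = 0.01368 m²; T_body⁴ − T_wall⁴ = 7.200×10⁶ − 3.322×10⁸ = -3.250×10⁸ K⁴.
|P_net| = 0.88·5.67×10⁻⁸·0.01368·3.250×10⁸.

P_net ≈ 0.222 W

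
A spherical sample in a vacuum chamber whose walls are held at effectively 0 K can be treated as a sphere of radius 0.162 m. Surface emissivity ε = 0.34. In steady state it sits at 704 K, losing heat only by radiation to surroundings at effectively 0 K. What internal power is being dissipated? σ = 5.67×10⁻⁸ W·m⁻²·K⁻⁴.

Steady state: P = εσA T⁴.
A = 4πr² = 0.3298 m²; T⁴ = (704)⁴ = 2.456×10¹¹ K⁴.
P = 0.34 × 5.67×10⁻⁸ × 0.3298 × 2.456×10¹¹.

P ≈ 1560 W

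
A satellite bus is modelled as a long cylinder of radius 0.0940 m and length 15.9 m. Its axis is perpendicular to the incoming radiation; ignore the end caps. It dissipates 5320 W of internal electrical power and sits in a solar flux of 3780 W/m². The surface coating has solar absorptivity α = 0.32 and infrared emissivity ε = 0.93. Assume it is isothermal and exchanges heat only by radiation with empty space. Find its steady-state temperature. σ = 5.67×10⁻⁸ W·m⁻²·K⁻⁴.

T ≈ 367 K

At steady state, absorbed solar power + internal power = radiated power.
Absorbed: α·S·A_cross = 0.32·3780·2.989 = 3616 W (cross-section 2rL).
Total input = 3616 + 5320 = 8936 W.
Radiated: εσ·A_surf·T⁴ with A_surf = 2πrL = 9.391 m².
T⁴ = 8936/(0.93·5.67×10⁻⁸·9.391) = 1.805×10¹⁰ K⁴.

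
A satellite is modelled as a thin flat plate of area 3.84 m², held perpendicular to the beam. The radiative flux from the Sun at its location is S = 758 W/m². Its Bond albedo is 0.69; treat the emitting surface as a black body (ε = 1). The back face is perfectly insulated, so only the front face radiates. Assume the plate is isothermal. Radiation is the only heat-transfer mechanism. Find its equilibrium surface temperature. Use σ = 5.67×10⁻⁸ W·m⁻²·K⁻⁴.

At equilibrium, absorbed power = emitted power.
Absorbing cross-section = A = 3.840 m²; emitting surface = A = 3.840 m² (ratio 1).
(1−a)S·A_cross = εσ·A_surf·T⁴  ⇒  T⁴ = (1−a)S/(1σ).
T⁴ = 0.310·758/(1·5.67×10⁻⁸) = 4.144×10⁹ K⁴.
T = (4.144×10⁹)^(1/4).

T ≈ 254 K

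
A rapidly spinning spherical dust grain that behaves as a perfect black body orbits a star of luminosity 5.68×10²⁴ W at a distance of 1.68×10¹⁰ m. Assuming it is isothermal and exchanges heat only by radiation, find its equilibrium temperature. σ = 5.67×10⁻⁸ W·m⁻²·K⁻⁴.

T ≈ 290 K

First find the stellar flux at distance d: S = L/(4πd²) = 5.68×10²⁴/(4π·(1.68×10¹⁰)²) = 1601 W/m².
For an isothermal sphere, absorbed (1−a)S·πr² = emitted σ·4πr²·T⁴, so T⁴ = (1−a)S/(4σ).
T⁴ = 1.00·1601/(4·5.67×10⁻⁸) = 7.061×10⁹ K⁴.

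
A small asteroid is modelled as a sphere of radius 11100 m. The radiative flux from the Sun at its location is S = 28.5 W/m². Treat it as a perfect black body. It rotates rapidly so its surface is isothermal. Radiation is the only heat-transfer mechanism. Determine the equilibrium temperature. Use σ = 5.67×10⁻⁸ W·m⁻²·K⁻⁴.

T ≈ 106 K

At equilibrium, absorbed power = emitted power.
Absorbing cross-section = πr² = 3.871×10⁸ m²; emitting surface = 4πr² = 1.548×10⁹ m² (ratio 4).
S·A_cross = εσ·A_surf·T⁴  ⇒  T⁴ = S/(4σ).
T⁴ = 1.00·28.5/(4·5.67×10⁻⁸) = 1.257×10⁸ K⁴.
T = (1.257×10⁸)^(1/4).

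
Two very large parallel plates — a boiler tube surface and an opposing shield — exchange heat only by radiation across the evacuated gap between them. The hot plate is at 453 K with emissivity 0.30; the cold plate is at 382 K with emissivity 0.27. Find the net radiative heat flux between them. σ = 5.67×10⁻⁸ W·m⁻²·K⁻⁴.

q ≈ 196 W/m²

For two infinite grey parallel plates, q = σ(T₁⁴ − T₂⁴)/(1/ε₁ + 1/ε₂ − 1).
T₁⁴ − T₂⁴ = 4.211×10¹⁰ − 2.129×10¹⁰ = 2.082×10¹⁰ K⁴.
1/ε₁ + 1/ε₂ − 1 = 3.333 + 3.704 − 1 = 6.037.
q = 5.67×10⁻⁸ × 2.082×10¹⁰ / 6.037.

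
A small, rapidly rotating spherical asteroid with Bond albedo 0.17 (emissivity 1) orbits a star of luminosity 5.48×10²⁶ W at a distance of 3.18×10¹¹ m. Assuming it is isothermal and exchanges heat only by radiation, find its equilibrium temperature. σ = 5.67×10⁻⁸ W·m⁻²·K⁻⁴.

First find the stellar flux at distance d: S = L/(4πd²) = 5.48×10²⁶/(4π·(3.18×10¹¹)²) = 431.2 W/m².
For an isothermal sphere, absorbed (1−a)S·πr² = emitted σ·4πr²·T⁴, so T⁴ = (1−a)S/(4σ).
T⁴ = 0.830·431.2/(4·5.67×10⁻⁸) = 1.578×10⁹ K⁴.

T ≈ 199 K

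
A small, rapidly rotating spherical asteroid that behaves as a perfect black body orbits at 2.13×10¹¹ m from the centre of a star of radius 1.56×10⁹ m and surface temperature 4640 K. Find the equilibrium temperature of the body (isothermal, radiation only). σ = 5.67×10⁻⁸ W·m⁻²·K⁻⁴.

T ≈ 281 K

The star's surface emits σT_*⁴; at distance d the flux is S = σT_*⁴(R_*/d)².
S = 5.67×10⁻⁸·(4640)⁴·(1.56×10⁹/2.13×10¹¹)² = 1410 W/m².
For an isothermal sphere T⁴ = (1−a)S/(4σ) = 6.216×10⁹ K⁴.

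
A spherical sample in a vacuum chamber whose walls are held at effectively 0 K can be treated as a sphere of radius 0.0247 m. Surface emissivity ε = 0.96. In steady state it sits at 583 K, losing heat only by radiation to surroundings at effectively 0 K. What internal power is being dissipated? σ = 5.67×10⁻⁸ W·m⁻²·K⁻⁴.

P ≈ 48.2 W

Steady state: P = εσA T⁴.
A = 4πr² = 0.007667 m²; T⁴ = (583)⁴ = 1.155×10¹¹ K⁴.
P = 0.96 × 5.67×10⁻⁸ × 0.007667 × 1.155×10¹¹.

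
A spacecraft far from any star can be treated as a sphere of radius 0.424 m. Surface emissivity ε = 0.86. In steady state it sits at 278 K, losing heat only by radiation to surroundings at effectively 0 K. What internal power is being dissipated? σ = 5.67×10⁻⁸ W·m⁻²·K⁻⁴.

Steady state: P = εσA T⁴.
A = 4πr² = 2.259 m²; T⁴ = (278)⁴ = 5.973×10⁹ K⁴.
P = 0.86 × 5.67×10⁻⁸ × 2.259 × 5.973×10⁹.

P ≈ 658 W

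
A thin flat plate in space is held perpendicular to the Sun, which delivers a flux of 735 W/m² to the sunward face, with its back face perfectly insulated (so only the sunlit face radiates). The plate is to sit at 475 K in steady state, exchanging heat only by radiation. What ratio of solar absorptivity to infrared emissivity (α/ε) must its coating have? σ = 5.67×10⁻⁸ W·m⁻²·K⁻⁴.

Balance: αS·A = εσ·1A·T⁴ ⇒ α/ε = σT⁴/S.
α/ε = 5.67×10⁻⁸·(475)⁴/735 = 5.67×10⁻⁸·5.091×10¹⁰/735.

α/ε ≈ 3.93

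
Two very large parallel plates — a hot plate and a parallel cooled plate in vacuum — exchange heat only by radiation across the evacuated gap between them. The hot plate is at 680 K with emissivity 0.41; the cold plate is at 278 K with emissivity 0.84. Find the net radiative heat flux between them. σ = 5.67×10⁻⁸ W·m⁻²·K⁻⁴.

For two infinite grey parallel plates, q = σ(T₁⁴ − T₂⁴)/(1/ε₁ + 1/ε₂ − 1).
T₁⁴ − T₂⁴ = 2.138×10¹¹ − 5.973×10⁹ = 2.078×10¹¹ K⁴.
1/ε₁ + 1/ε₂ − 1 = 2.439 + 1.190 − 1 = 2.630.
q = 5.67×10⁻⁸ × 2.078×10¹¹ / 2.630.

q ≈ 4480 W/m²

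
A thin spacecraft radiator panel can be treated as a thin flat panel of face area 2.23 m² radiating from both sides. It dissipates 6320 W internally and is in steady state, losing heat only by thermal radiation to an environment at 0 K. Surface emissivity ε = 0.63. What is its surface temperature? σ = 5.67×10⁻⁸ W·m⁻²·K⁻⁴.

T ≈ 446 K

Steady state: internal power = radiated power, P = εσA T⁴.
Radiating area A = 2·2.23 = 4.460 m².
T⁴ = P/(εσA) = 6320/(0.63·5.67×10⁻⁸·4.460) = 3.967×10¹⁰ K⁴.
T = (3.967×10¹⁰)^(1/4).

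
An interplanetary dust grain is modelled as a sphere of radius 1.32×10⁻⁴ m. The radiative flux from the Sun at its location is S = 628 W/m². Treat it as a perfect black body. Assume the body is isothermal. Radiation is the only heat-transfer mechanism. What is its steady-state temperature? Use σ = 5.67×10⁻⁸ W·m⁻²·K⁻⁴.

At equilibrium, absorbed power = emitted power.
Absorbing cross-section = πr² = 5.474×10⁻⁸ m²; emitting surface = 4πr² = 2.190×10⁻⁷ m² (ratio 4).
S·A_cross = εσ·A_surf·T⁴  ⇒  T⁴ = S/(4σ).
T⁴ = 1.00·628/(4·5.67×10⁻⁸) = 2.769×10⁹ K⁴.
T = (2.769×10⁹)^(1/4).

T ≈ 229 K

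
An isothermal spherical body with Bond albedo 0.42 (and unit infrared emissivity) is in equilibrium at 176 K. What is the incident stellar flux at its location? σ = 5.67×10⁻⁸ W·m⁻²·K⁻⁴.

S ≈ 375 W/m²

(1−a)S·πr² = σ·4πr²·T⁴ ⇒ S = 4σT⁴/(1−a).
S = 4·5.67×10⁻⁸·9.595×10⁸/0.580.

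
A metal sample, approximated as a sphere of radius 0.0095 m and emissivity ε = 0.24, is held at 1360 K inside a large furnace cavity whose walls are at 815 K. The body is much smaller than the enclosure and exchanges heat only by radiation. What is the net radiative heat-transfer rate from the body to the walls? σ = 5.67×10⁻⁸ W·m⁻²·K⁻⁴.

For a small grey body in a large enclosure: P_net = εσA(T_body⁴ − T_wall⁴).
A = 4πr² = 0.001134 m²; T_body⁴ − T_wall⁴ = 3.421×10¹² − 4.412×10¹¹ = 2.980×10¹² K⁴.
|P_net| = 0.24·5.67×10⁻⁸·0.001134·2.980×10¹².

P_net ≈ 46.0 W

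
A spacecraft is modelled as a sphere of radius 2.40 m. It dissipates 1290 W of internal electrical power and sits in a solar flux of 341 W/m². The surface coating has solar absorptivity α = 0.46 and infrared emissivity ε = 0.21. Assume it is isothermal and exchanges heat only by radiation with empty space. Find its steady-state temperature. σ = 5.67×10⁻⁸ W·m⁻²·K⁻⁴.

At steady state, absorbed solar power + internal power = radiated power.
Absorbed: α·S·A_cross = 0.46·341·18.10 = 2838 W (cross-section πr²).
Total input = 2838 + 1290 = 4128 W.
Radiated: εσ·A_surf·T⁴ with A_surf = 4πr² = 72.38 m².
T⁴ = 4128/(0.21·5.67×10⁻⁸·72.38) = 4.790×10⁹ K⁴.

T ≈ 263 K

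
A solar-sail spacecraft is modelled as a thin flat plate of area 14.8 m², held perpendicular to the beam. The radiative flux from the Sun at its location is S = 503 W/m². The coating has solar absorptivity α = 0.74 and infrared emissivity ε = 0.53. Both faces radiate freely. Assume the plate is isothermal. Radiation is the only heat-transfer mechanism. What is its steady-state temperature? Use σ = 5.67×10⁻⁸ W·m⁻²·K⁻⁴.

T ≈ 281 K

At equilibrium, absorbed power = emitted power.
Absorbing cross-section = A = 14.80 m²; emitting surface = 2A = 29.60 m² (ratio 2).
αS·A_cross = εσ·A_surf·T⁴  ⇒  T⁴ = αS/(ε·2σ).
T⁴ = 0.740·503/(0.53·2·5.67×10⁻⁸) = 6.193×10⁹ K⁴.
T = (6.193×10⁹)^(1/4).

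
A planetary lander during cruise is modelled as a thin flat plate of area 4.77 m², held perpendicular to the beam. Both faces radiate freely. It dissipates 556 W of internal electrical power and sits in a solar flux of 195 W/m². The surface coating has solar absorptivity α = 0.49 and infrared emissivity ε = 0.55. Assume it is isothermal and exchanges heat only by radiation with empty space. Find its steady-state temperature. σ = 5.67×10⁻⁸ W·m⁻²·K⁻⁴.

At steady state, absorbed solar power + internal power = radiated power.
Absorbed: α·S·A_cross = 0.49·195·4.770 = 455.8 W (cross-section A).
Total input = 455.8 + 556 = 1012 W.
Radiated: εσ·A_surf·T⁴ with A_surf = 2A = 9.540 m².
T⁴ = 1012/(0.55·5.67×10⁻⁸·9.540) = 3.401×10⁹ K⁴.

T ≈ 241 K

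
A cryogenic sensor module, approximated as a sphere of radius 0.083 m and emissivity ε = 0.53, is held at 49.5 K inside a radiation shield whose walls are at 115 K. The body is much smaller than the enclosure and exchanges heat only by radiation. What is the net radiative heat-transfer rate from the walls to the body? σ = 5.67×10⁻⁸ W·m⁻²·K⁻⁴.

For a small grey body in a large enclosure: P_net = εσA(T_body⁴ − T_wall⁴).
A = 4πr² = 0.08657 m²; T_body⁴ − T_wall⁴ = 6.004×10⁶ − 1.749×10⁸ = -1.689×10⁸ K⁴.
|P_net| = 0.53·5.67×10⁻⁸·0.08657·1.689×10⁸.

P_net ≈ 0.439 W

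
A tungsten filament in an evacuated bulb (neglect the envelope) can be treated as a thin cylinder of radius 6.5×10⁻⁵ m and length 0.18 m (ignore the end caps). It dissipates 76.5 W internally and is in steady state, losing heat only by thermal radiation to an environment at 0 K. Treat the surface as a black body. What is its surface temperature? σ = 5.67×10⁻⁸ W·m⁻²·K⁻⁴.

T ≈ 2070 K

Steady state: internal power = radiated power, P = εσA T⁴.
Radiating area A = 2πrL = 7.351×10⁻⁵ m².
T⁴ = P/(εσA) = 76.5/(1.0·5.67×10⁻⁸·7.351×10⁻⁵) = 1.835×10¹³ K⁴.
T = (1.835×10¹³)^(1/4).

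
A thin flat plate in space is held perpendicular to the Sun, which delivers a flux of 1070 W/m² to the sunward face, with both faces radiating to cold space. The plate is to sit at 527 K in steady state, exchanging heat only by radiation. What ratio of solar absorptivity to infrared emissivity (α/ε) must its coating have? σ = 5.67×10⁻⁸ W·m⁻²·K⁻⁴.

Balance: αS·A = εσ·2A·T⁴ ⇒ α/ε = 2σT⁴/S.
α/ε = 2·5.67×10⁻⁸·(527)⁴/1070 = 2·5.67×10⁻⁸·7.713×10¹⁰/1070.

α/ε ≈ 8.17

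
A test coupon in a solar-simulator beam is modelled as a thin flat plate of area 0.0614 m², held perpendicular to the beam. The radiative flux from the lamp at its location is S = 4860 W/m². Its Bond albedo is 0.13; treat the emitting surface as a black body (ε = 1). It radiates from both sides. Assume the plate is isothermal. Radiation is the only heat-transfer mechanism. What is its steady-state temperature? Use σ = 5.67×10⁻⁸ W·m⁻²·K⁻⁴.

T ≈ 439 K

At equilibrium, absorbed power = emitted power.
Absorbing cross-section = A = 0.06140 m²; emitting surface = 2A = 0.1228 m² (ratio 2).
(1−a)S·A_cross = εσ·A_surf·T⁴  ⇒  T⁴ = (1−a)S/(2σ).
T⁴ = 0.870·4860/(2·5.67×10⁻⁸) = 3.729×10¹⁰ K⁴.
T = (3.729×10¹⁰)^(1/4).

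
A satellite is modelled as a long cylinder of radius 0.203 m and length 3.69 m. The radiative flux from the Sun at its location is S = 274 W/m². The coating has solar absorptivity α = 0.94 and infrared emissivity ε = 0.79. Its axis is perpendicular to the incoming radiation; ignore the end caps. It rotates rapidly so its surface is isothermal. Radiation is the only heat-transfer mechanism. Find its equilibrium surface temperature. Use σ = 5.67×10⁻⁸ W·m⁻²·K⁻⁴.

At equilibrium, absorbed power = emitted power.
Absorbing cross-section = 2rL = 1.498 m²; emitting surface = 2πrL = 4.707 m² (ratio π).
αS·A_cross = εσ·A_surf·T⁴  ⇒  T⁴ = αS/(ε·πσ).
T⁴ = 0.940·274/(0.79·π·5.67×10⁻⁸) = 1.830×10⁹ K⁴.
T = (1.830×10⁹)^(1/4).

T ≈ 207 K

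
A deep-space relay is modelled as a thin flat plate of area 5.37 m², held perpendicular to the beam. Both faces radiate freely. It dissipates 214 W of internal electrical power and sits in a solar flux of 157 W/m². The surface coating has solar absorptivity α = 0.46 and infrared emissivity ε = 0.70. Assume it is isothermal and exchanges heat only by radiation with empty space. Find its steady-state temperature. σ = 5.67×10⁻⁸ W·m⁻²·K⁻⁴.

T ≈ 194 K

At steady state, absorbed solar power + internal power = radiated power.
Absorbed: α·S·A_cross = 0.46·157·5.370 = 387.8 W (cross-section A).
Total input = 387.8 + 214 = 601.8 W.
Radiated: εσ·A_surf·T⁴ with A_surf = 2A = 10.74 m².
T⁴ = 601.8/(0.70·5.67×10⁻⁸·10.74) = 1.412×10⁹ K⁴.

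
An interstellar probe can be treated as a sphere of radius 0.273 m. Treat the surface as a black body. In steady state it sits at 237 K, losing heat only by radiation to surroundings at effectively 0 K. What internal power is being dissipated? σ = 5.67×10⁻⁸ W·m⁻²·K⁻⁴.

Steady state: P = εσA T⁴.
A = 4πr² = 0.9366 m²; T⁴ = (237)⁴ = 3.155×10⁹ K⁴.
P = 1.0 × 5.67×10⁻⁸ × 0.9366 × 3.155×10⁹.

P ≈ 168 W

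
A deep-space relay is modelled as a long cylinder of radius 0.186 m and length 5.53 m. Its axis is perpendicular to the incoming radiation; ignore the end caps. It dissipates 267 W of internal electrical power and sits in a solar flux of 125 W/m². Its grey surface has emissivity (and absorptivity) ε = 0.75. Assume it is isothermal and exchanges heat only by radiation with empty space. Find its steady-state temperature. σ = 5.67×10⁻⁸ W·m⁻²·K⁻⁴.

T ≈ 202 K

At steady state, absorbed solar power + internal power = radiated power.
Absorbed: α·S·A_cross = 0.75·125·2.057 = 192.9 W (cross-section 2rL).
Total input = 192.9 + 267 = 459.9 W.
Radiated: εσ·A_surf·T⁴ with A_surf = 2πrL = 6.463 m².
T⁴ = 459.9/(0.75·5.67×10⁻⁸·6.463) = 1.673×10⁹ K⁴.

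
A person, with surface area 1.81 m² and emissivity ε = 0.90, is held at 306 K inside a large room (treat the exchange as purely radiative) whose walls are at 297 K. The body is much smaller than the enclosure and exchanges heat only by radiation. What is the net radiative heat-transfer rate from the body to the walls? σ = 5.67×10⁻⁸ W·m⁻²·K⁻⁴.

For a small grey body in a large enclosure: P_net = εσA(T_body⁴ − T_wall⁴).
A = 1.81 m²; T_body⁴ − T_wall⁴ = 8.768×10⁹ − 7.781×10⁹ = 9.869×10⁸ K⁴.
|P_net| = 0.90·5.67×10⁻⁸·1.810·9.869×10⁸.

P_net ≈ 91.2 W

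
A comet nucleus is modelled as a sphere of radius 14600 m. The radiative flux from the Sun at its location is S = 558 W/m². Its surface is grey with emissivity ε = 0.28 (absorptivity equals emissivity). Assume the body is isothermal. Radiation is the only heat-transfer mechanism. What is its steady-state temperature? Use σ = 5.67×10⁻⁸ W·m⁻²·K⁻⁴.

T ≈ 223 K

At equilibrium, absorbed power = emitted power.
Absorbing cross-section = πr² = 6.697×10⁸ m²; emitting surface = 4πr² = 2.679×10⁹ m² (ratio 4).
εS·A_cross = εσ·A_surf·T⁴  ⇒  T⁴ = S/(4σ)   (ε cancels).
T⁴ = 558/(4·5.67×10⁻⁸) = 2.460×10⁹ K⁴.
T = (2.460×10⁹)^(1/4).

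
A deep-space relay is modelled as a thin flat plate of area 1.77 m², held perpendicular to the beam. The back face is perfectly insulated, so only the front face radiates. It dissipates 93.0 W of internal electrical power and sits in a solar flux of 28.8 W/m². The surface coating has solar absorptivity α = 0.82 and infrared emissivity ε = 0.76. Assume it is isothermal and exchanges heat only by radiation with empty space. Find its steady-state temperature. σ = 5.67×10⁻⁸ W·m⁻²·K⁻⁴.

T ≈ 205 K

At steady state, absorbed solar power + internal power = radiated power.
Absorbed: α·S·A_cross = 0.82·28.8·1.770 = 41.80 W (cross-section A).
Total input = 41.80 + 93.0 = 134.8 W.
Radiated: εσ·A_surf·T⁴ with A_surf = A = 1.770 m².
T⁴ = 134.8/(0.76·5.67×10⁻⁸·1.770) = 1.767×10⁹ K⁴.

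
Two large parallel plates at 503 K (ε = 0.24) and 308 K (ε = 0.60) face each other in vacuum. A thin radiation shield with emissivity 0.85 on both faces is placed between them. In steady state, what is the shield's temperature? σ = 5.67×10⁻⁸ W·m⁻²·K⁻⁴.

In steady state the net flux on the hot side equals that on the cold side.
σ(T₁⁴−T_s⁴)/D₁ = σ(T_s⁴−T₂⁴)/D₂, with D₁ = 1/ε₁+1/ε_s−1 = 4.343, D₂ = 1/ε_s+1/ε₂−1 = 1.843.
Solve for T_s⁴: T_s⁴ = (D₂·T₁⁴ + D₁·T₂⁴)/(D₁+D₂) = 2.539×10¹⁰ K⁴.

T_s ≈ 399 K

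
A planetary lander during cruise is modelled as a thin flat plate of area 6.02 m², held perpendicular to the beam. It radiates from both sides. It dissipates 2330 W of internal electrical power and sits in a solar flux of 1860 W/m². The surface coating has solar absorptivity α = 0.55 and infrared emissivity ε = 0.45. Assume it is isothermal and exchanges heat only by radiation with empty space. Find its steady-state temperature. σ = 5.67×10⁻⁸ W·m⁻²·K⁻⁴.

T ≈ 408 K

At steady state, absorbed solar power + internal power = radiated power.
Absorbed: α·S·A_cross = 0.55·1860·6.020 = 6158 W (cross-section A).
Total input = 6158 + 2330 = 8488 W.
Radiated: εσ·A_surf·T⁴ with A_surf = 2A = 12.04 m².
T⁴ = 8488/(0.45·5.67×10⁻⁸·12.04) = 2.763×10¹⁰ K⁴.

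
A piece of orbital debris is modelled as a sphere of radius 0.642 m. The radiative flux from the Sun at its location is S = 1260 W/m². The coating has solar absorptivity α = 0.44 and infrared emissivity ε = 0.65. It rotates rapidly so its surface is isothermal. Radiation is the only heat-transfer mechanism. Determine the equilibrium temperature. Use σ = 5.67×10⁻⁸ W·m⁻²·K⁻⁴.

At equilibrium, absorbed power = emitted power.
Absorbing cross-section = πr² = 1.295 m²; emitting surface = 4πr² = 5.179 m² (ratio 4).
αS·A_cross = εσ·A_surf·T⁴  ⇒  T⁴ = αS/(ε·4σ).
T⁴ = 0.440·1260/(0.65·4·5.67×10⁻⁸) = 3.761×10⁹ K⁴.
T = (3.761×10⁹)^(1/4).

T ≈ 248 K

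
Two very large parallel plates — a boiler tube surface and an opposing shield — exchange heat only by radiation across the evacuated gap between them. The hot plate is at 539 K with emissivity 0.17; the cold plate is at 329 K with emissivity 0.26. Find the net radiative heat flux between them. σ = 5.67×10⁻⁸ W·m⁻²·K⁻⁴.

For two infinite grey parallel plates, q = σ(T₁⁴ − T₂⁴)/(1/ε₁ + 1/ε₂ − 1).
T₁⁴ − T₂⁴ = 8.440×10¹⁰ − 1.172×10¹⁰ = 7.269×10¹⁰ K⁴.
1/ε₁ + 1/ε₂ − 1 = 5.882 + 3.846 − 1 = 8.729.
q = 5.67×10⁻⁸ × 7.269×10¹⁰ / 8.729.

q ≈ 472 W/m²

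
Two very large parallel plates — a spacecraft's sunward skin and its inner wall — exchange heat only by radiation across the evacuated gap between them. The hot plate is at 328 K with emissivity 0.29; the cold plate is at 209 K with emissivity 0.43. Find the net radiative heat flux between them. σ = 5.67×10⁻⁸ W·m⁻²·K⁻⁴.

q ≈ 115 W/m²

For two infinite grey parallel plates, q = σ(T₁⁴ − T₂⁴)/(1/ε₁ + 1/ε₂ − 1).
T₁⁴ − T₂⁴ = 1.157×10¹⁰ − 1.908×10⁹ = 9.666×10⁹ K⁴.
1/ε₁ + 1/ε₂ − 1 = 3.448 + 2.326 − 1 = 4.774.
q = 5.67×10⁻⁸ × 9.666×10⁹ / 4.774.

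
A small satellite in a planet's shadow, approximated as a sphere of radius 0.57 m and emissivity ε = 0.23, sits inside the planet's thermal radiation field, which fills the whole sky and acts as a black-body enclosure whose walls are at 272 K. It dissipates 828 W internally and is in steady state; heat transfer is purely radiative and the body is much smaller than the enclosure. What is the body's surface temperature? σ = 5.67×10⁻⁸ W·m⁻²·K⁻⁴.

For a small grey body in a large enclosure, net radiated power = εσA(T⁴ − T_w⁴).
Steady state: P = εσA(T⁴ − T_w⁴) with A = 4πr² = 4.083 m².
T⁴ = P/(εσA) + T_w⁴ = 828/(0.23·5.67×10⁻⁸·4.083) + (272)⁴
    = 1.555×10¹⁰ + 5.474×10⁹ = 2.102×10¹⁰ K⁴.

T ≈ 381 K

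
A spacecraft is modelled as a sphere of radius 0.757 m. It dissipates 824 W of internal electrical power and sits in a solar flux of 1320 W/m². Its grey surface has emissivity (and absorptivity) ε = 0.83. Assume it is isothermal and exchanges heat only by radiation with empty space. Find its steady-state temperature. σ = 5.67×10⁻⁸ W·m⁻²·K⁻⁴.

At steady state, absorbed solar power + internal power = radiated power.
Absorbed: α·S·A_cross = 0.83·1320·1.800 = 1972 W (cross-section πr²).
Total input = 1972 + 824 = 2796 W.
Radiated: εσ·A_surf·T⁴ with A_surf = 4πr² = 7.201 m².
T⁴ = 2796/(0.83·5.67×10⁻⁸·7.201) = 8.252×10⁹ K⁴.

T ≈ 301 K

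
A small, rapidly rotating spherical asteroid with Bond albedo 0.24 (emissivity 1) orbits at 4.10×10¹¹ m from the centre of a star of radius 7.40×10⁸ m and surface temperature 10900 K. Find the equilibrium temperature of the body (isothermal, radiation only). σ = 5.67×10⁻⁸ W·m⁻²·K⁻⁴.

T ≈ 306 K

The star's surface emits σT_*⁴; at distance d the flux is S = σT_*⁴(R_*/d)².
S = 5.67×10⁻⁸·(10900)⁴·(7.40×10⁸/4.10×10¹¹)² = 2607 W/m².
For an isothermal sphere T⁴ = (1−a)S/(4σ) = 8.737×10⁹ K⁴.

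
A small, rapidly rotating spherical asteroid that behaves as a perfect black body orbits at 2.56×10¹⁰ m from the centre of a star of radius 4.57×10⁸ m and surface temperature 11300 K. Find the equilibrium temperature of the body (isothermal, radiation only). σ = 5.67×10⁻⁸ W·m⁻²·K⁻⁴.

T ≈ 1070 K

The star's surface emits σT_*⁴; at distance d the flux is S = σT_*⁴(R_*/d)².
S = 5.67×10⁻⁸·(11300)⁴·(4.57×10⁸/2.56×10¹⁰)² = 2.946×10⁵ W/m².
For an isothermal sphere T⁴ = (1−a)S/(4σ) = 1.299×10¹² K⁴.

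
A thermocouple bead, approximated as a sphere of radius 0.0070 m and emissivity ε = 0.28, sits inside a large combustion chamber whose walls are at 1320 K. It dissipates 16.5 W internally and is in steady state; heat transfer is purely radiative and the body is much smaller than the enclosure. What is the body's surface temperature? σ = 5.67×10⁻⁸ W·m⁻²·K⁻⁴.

T ≈ 1470 K

For a small grey body in a large enclosure, net radiated power = εσA(T⁴ − T_w⁴).
Steady state: P = εσA(T⁴ − T_w⁴) with A = 4πr² = 6.158×10⁻⁴ m².
T⁴ = P/(εσA) + T_w⁴ = 16.5/(0.28·5.67×10⁻⁸·6.158×10⁻⁴) + (1320)⁴
    = 1.688×10¹² + 3.036×10¹² = 4.724×10¹² K⁴.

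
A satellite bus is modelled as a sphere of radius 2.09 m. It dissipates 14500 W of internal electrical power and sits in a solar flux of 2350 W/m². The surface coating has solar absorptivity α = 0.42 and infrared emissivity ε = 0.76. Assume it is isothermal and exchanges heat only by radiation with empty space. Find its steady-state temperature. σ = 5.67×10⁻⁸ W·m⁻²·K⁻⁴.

T ≈ 330 K

At steady state, absorbed solar power + internal power = radiated power.
Absorbed: α·S·A_cross = 0.42·2350·13.72 = 13540 W (cross-section πr²).
Total input = 13540 + 14500 = 28040 W.
Radiated: εσ·A_surf·T⁴ with A_surf = 4πr² = 54.89 m².
T⁴ = 28040/(0.76·5.67×10⁻⁸·54.89) = 1.186×10¹⁰ K⁴.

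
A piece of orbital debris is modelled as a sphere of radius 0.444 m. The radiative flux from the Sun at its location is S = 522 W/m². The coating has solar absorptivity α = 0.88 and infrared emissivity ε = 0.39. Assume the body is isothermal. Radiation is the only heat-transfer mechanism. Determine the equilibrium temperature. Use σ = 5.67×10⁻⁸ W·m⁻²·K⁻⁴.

T ≈ 268 K

At equilibrium, absorbed power = emitted power.
Absorbing cross-section = πr² = 0.6193 m²; emitting surface = 4πr² = 2.477 m² (ratio 4).
αS·A_cross = εσ·A_surf·T⁴  ⇒  T⁴ = αS/(ε·4σ).
T⁴ = 0.880·522/(0.39·4·5.67×10⁻⁸) = 5.193×10⁹ K⁴.
T = (5.193×10⁹)^(1/4).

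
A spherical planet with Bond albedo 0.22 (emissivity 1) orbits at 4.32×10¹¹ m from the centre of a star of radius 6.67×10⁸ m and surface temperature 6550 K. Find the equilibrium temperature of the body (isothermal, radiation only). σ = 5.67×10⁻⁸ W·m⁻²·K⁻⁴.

The star's surface emits σT_*⁴; at distance d the flux is S = σT_*⁴(R_*/d)².
S = 5.67×10⁻⁸·(6550)⁴·(6.67×10⁸/4.32×10¹¹)² = 248.8 W/m².
For an isothermal sphere T⁴ = (1−a)S/(4σ) = 8.556×10⁸ K⁴.

T ≈ 171 K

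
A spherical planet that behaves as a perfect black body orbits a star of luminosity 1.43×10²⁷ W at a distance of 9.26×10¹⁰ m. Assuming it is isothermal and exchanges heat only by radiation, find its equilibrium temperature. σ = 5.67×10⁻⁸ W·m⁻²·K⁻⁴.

T ≈ 492 K

First find the stellar flux at distance d: S = L/(4πd²) = 1.43×10²⁷/(4π·(9.26×10¹⁰)²) = 13270 W/m².
For an isothermal sphere, absorbed (1−a)S·πr² = emitted σ·4πr²·T⁴, so T⁴ = (1−a)S/(4σ).
T⁴ = 1.00·13270/(4·5.67×10⁻⁸) = 5.851×10¹⁰ K⁴.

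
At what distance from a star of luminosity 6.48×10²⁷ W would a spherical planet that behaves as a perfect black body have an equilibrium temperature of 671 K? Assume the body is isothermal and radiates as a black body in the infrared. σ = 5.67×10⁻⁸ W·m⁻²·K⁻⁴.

For an isothermal black-emitting sphere, (1−a)S·πr² = σ·4πr²·T⁴ ⇒ S = 4σT⁴/(1−a).
S = 4·5.67×10⁻⁸·(671)⁴/1.00 = 45980 W/m².
Flux falls as S = L/(4πd²), so d = √(L/(4πS)) = √(6.48×10²⁷/(4π·45980)).

d ≈ 1.06×10¹¹ m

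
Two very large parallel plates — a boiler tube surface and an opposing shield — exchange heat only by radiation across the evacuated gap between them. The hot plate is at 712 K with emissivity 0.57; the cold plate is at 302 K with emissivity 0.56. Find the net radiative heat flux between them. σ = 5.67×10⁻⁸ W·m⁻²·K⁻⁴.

For two infinite grey parallel plates, q = σ(T₁⁴ − T₂⁴)/(1/ε₁ + 1/ε₂ − 1).
T₁⁴ − T₂⁴ = 2.570×10¹¹ − 8.318×10⁹ = 2.487×10¹¹ K⁴.
1/ε₁ + 1/ε₂ − 1 = 1.754 + 1.786 − 1 = 2.540.
q = 5.67×10⁻⁸ × 2.487×10¹¹ / 2.540.

q ≈ 5550 W/m²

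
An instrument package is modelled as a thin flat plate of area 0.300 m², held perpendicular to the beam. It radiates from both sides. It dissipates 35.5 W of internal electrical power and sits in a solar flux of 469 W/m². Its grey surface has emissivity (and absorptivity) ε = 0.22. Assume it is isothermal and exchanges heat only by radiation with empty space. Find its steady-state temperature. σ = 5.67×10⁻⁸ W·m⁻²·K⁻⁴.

At steady state, absorbed solar power + internal power = radiated power.
Absorbed: α·S·A_cross = 0.22·469·0.3000 = 30.95 W (cross-section A).
Total input = 30.95 + 35.5 = 66.45 W.
Radiated: εσ·A_surf·T⁴ with A_surf = 2A = 0.6000 m².
T⁴ = 66.45/(0.22·5.67×10⁻⁸·0.6000) = 8.879×10⁹ K⁴.

T ≈ 307 K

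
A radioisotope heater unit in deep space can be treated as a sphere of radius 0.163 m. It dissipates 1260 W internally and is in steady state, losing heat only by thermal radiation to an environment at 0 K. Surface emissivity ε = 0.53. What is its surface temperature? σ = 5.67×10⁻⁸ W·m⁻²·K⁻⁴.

Steady state: internal power = radiated power, P = εσA T⁴.
Radiating area A = 4πr² = 0.3339 m².
T⁴ = P/(εσA) = 1260/(0.53·5.67×10⁻⁸·0.3339) = 1.256×10¹¹ K⁴.
T = (1.256×10¹¹)^(1/4).

T ≈ 595 K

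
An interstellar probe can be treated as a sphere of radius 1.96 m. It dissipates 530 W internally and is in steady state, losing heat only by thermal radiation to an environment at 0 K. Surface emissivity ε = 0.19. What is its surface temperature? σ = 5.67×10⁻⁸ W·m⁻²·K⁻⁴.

Steady state: internal power = radiated power, P = εσA T⁴.
Radiating area A = 4πr² = 48.27 m².
T⁴ = P/(εσA) = 530/(0.19·5.67×10⁻⁸·48.27) = 1.019×10⁹ K⁴.
T = (1.019×10⁹)^(1/4).

T ≈ 179 K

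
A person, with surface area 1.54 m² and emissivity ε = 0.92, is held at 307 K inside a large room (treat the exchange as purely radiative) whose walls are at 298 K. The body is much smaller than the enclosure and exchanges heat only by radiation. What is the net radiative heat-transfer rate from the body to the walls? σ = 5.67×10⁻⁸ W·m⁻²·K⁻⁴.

For a small grey body in a large enclosure: P_net = εσA(T_body⁴ − T_wall⁴).
A = 1.54 m²; T_body⁴ − T_wall⁴ = 8.883×10⁹ − 7.886×10⁹ = 9.967×10⁸ K⁴.
|P_net| = 0.92·5.67×10⁻⁸·1.540·9.967×10⁸.

P_net ≈ 80.1 W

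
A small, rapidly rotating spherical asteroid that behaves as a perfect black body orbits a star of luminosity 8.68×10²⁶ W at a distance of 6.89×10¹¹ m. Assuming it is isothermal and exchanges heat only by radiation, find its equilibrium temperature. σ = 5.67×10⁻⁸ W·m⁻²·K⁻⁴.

T ≈ 159 K

First find the stellar flux at distance d: S = L/(4πd²) = 8.68×10²⁶/(4π·(6.89×10¹¹)²) = 145.5 W/m².
For an isothermal sphere, absorbed (1−a)S·πr² = emitted σ·4πr²·T⁴, so T⁴ = (1−a)S/(4σ).
T⁴ = 1.00·145.5/(4·5.67×10⁻⁸) = 6.415×10⁸ K⁴.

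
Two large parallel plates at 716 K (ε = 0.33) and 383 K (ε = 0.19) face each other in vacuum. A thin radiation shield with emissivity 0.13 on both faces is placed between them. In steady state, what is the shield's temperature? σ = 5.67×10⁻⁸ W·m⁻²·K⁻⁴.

T_s ≈ 627 K

In steady state the net flux on the hot side equals that on the cold side.
σ(T₁⁴−T_s⁴)/D₁ = σ(T_s⁴−T₂⁴)/D₂, with D₁ = 1/ε₁+1/ε_s−1 = 9.723, D₂ = 1/ε_s+1/ε₂−1 = 11.96.
Solve for T_s⁴: T_s⁴ = (D₂·T₁⁴ + D₁·T₂⁴)/(D₁+D₂) = 1.546×10¹¹ K⁴.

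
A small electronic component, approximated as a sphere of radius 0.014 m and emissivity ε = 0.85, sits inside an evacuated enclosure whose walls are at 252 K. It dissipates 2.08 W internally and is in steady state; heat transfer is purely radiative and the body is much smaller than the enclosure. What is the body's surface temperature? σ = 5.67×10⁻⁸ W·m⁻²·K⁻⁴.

For a small grey body in a large enclosure, net radiated power = εσA(T⁴ − T_w⁴).
Steady state: P = εσA(T⁴ − T_w⁴) with A = 4πr² = 0.002463 m².
T⁴ = P/(εσA) + T_w⁴ = 2.08/(0.85·5.67×10⁻⁸·0.002463) + (252)⁴
    = 1.752×10¹⁰ + 4.033×10⁹ = 2.156×10¹⁰ K⁴.

T ≈ 383 K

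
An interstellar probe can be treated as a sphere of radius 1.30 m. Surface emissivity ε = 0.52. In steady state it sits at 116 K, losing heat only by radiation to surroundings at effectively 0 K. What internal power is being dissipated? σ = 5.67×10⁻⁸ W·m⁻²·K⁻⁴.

P ≈ 113 W

Steady state: P = εσA T⁴.
A = 4πr² = 21.24 m²; T⁴ = (116)⁴ = 1.811×10⁸ K⁴.
P = 0.52 × 5.67×10⁻⁸ × 21.24 × 1.811×10⁸.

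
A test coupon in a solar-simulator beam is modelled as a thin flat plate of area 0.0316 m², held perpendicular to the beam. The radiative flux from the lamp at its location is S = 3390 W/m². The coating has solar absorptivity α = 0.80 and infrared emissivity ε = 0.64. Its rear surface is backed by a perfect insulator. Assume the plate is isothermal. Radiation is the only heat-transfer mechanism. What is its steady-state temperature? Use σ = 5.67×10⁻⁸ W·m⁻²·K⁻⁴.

T ≈ 523 K

At equilibrium, absorbed power = emitted power.
Absorbing cross-section = A = 0.03160 m²; emitting surface = A = 0.03160 m² (ratio 1).
αS·A_cross = εσ·A_surf·T⁴  ⇒  T⁴ = αS/(ε·1σ).
T⁴ = 0.800·3390/(0.64·1·5.67×10⁻⁸) = 7.474×10¹⁰ K⁴.
T = (7.474×10¹⁰)^(1/4).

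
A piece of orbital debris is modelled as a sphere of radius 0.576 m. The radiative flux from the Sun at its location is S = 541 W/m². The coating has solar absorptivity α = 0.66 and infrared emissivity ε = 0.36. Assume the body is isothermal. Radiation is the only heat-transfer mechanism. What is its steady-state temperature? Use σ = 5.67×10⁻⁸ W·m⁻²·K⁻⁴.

At equilibrium, absorbed power = emitted power.
Absorbing cross-section = πr² = 1.042 m²; emitting surface = 4πr² = 4.169 m² (ratio 4).
αS·A_cross = εσ·A_surf·T⁴  ⇒  T⁴ = αS/(ε·4σ).
T⁴ = 0.660·541/(0.36·4·5.67×10⁻⁸) = 4.373×10⁹ K⁴.
T = (4.373×10⁹)^(1/4).

T ≈ 257 K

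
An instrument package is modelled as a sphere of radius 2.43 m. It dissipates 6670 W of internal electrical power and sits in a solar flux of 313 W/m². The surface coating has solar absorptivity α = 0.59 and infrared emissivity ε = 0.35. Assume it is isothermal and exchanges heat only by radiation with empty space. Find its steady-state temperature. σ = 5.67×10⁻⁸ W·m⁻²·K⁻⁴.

T ≈ 288 K

At steady state, absorbed solar power + internal power = radiated power.
Absorbed: α·S·A_cross = 0.59·313·18.55 = 3426 W (cross-section πr²).
Total input = 3426 + 6670 = 10100 W.
Radiated: εσ·A_surf·T⁴ with A_surf = 4πr² = 74.20 m².
T⁴ = 10100/(0.35·5.67×10⁻⁸·74.20) = 6.856×10⁹ K⁴.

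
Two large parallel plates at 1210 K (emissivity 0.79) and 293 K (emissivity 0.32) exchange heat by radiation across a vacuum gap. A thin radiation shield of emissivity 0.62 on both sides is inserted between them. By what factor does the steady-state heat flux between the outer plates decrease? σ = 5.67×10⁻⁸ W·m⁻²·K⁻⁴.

factor ≈ 1.66

Without shield: q₀ = σΔ(T⁴)/(1/ε₁+1/ε₂−1) with denominator 3.391.
With shield the two gaps are in series; the resistances add: (1/ε₁+1/ε_s−1)+(1/ε_s+1/ε₂−1) = 1.879+3.738 = 5.617.
Heat-flux ratio q₀/q = 5.617/3.391.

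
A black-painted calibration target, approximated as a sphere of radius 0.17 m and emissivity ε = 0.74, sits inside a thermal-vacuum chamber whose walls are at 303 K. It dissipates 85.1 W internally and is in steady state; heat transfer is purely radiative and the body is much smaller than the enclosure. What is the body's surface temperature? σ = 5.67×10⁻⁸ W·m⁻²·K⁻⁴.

For a small grey body in a large enclosure, net radiated power = εσA(T⁴ − T_w⁴).
Steady state: P = εσA(T⁴ − T_w⁴) with A = 4πr² = 0.3632 m².
T⁴ = P/(εσA) + T_w⁴ = 85.1/(0.74·5.67×10⁻⁸·0.3632) + (303)⁴
    = 5.585×10⁹ + 8.429×10⁹ = 1.401×10¹⁰ K⁴.

T ≈ 344 K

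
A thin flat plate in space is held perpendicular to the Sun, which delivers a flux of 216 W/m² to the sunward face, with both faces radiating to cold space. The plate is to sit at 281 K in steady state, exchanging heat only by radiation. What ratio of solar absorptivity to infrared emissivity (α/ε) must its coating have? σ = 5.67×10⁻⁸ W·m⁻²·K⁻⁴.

α/ε ≈ 3.27

Balance: αS·A = εσ·2A·T⁴ ⇒ α/ε = 2σT⁴/S.
α/ε = 2·5.67×10⁻⁸·(281)⁴/216 = 2·5.67×10⁻⁸·6.235×10⁹/216.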